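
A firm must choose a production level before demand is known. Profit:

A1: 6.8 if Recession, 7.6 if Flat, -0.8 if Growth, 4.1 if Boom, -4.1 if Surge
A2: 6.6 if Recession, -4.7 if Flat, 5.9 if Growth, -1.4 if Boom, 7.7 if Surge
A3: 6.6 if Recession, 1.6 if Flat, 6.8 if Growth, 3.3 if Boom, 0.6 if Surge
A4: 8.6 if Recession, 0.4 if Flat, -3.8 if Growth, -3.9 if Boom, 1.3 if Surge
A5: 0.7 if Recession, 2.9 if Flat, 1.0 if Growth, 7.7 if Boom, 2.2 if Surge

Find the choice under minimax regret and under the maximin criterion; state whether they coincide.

Column bests: Recession=8.6, Flat=7.6, Growth=6.8, Boom=7.7, Surge=7.7.
A1 regrets: 1.8, 0.0, 7.6, 3.6, 11.8 → max 11.8
A2 regrets: 2.0, 12.3, 0.9, 9.1, 0.0 → max 12.3
A3 regrets: 2.0, 6.0, 0.0, 4.4, 7.1 → max 7.1
A4 regrets: 0.0, 7.2, 10.6, 11.6, 6.4 → max 11.6
A5 regrets: 7.9, 4.7, 5.8, 0.0, 5.5 → max 7.9
Smallest max regret = 7.1 → A3.
Row minima: A1=-4.1, A2=-4.7, A3=0.6, A4=-3.9, A5=0.7
Best worst-case = 0.7 → A5.

minimax regret → A3; maximin → A5 (disagree)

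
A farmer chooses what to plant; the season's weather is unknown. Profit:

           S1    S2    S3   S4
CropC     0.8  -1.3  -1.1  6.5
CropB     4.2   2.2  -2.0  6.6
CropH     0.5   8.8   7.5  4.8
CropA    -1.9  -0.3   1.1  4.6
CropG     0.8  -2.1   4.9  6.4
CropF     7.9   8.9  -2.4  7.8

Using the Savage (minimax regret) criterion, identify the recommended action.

Column bests: S1=7.9, S2=8.9, S3=7.5, S4=7.8.
CropC regrets: 7.1, 10.2, 8.6, 1.3 → max 10.2
CropB regrets: 3.7, 6.7, 9.5, 1.2 → max 9.5
CropH regrets: 7.4, 0.1, 0.0, 3.0 → max 7.4
CropA regrets: 9.8, 9.2, 6.4, 3.2 → max 9.8
CropG regrets: 7.1, 11.0, 2.6, 1.4 → max 11.0
CropF regrets: 0.0, 0.0, 9.9, 0.0 → max 9.9
Smallest max regret = 7.4 → CropH.

CropH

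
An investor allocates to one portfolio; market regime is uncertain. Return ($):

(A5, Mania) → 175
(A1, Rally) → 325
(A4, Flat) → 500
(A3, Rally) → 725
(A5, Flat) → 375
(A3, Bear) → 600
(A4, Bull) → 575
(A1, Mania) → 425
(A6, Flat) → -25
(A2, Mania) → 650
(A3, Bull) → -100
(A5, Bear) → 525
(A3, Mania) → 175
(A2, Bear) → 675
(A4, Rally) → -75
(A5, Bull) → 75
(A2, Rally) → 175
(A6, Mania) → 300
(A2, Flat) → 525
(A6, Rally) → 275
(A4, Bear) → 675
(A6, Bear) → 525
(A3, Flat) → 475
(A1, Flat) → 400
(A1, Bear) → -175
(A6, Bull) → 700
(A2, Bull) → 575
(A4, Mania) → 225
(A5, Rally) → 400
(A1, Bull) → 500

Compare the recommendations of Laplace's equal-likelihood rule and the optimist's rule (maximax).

laplace → A2; maximax → A3 (disagree)

Row averages: A1=295, A2=520, A3=375, A4=380, A5=310, A6=355
Highest average = 520 → A2.
Row maxima: A1=500, A2=675, A3=725, A4=675, A5=525, A6=700
Best best-case = 725 → A3.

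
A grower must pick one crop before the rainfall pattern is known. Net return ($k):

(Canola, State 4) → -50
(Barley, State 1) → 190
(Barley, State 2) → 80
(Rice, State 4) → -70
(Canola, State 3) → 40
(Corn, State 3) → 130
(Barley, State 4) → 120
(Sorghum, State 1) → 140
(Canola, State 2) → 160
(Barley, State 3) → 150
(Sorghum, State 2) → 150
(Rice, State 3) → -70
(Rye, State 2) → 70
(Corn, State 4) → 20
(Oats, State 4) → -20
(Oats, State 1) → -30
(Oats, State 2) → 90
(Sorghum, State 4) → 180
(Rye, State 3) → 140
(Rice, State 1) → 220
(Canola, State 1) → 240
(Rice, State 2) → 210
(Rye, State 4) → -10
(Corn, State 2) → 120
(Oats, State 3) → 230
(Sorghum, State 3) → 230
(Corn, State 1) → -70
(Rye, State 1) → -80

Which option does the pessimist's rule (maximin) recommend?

Sorghum

Row minima: Canola=-50, Barley=80, Rice=-70, Rye=-80, Oats=-30, Corn=-70, Sorghum=140
Best worst-case = 140 → Sorghum.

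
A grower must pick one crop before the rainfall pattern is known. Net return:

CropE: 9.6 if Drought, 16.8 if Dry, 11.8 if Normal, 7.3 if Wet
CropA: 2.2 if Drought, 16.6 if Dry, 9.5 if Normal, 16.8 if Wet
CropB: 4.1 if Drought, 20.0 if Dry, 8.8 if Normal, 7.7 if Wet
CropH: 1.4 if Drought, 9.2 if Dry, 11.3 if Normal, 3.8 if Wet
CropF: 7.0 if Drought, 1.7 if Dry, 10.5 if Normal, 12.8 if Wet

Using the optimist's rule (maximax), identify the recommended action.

CropB

Row maxima: CropE=16.8, CropA=16.8, CropB=20.0, CropH=11.3, CropF=12.8
Best best-case = 20.0 → CropB.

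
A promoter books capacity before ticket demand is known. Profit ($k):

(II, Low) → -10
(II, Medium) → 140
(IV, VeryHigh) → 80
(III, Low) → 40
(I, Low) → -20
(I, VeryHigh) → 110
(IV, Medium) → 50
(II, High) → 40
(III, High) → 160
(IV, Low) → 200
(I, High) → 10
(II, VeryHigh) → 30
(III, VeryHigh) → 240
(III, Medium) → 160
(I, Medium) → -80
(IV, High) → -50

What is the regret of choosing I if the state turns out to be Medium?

240

Best payoff under Medium is 160.
Regret = 160 − (-80) = 240.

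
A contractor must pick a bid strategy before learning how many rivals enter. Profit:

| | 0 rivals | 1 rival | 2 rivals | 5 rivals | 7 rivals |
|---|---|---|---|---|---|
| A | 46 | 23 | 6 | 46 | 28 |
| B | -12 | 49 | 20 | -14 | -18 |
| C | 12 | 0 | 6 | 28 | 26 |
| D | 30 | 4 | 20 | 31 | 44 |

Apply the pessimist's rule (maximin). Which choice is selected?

Row minima: A=6, B=-18, C=0, D=4
Best worst-case = 6 → A.

A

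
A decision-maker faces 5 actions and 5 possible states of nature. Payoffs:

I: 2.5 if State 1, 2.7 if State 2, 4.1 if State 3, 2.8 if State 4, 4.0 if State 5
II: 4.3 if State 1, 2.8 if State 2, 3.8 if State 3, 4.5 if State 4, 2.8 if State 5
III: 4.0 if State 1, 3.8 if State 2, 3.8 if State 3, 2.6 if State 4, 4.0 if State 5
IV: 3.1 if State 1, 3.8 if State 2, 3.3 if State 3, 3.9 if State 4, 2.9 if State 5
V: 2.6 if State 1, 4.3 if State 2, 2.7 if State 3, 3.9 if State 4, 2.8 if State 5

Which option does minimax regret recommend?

Column bests: State 1=4.3, State 2=4.3, State 3=4.1, State 4=4.5, State 5=4.0.
I regrets: 1.8, 1.6, 0.0, 1.7, 0.0 → max 1.8
II regrets: 0.0, 1.5, 0.3, 0.0, 1.2 → max 1.5
III regrets: 0.3, 0.5, 0.3, 1.9, 0.0 → max 1.9
IV regrets: 1.2, 0.5, 0.8, 0.6, 1.1 → max 1.2
V regrets: 1.7, 0.0, 1.4, 0.6, 1.2 → max 1.7
Smallest max regret = 1.2 → IV.

IV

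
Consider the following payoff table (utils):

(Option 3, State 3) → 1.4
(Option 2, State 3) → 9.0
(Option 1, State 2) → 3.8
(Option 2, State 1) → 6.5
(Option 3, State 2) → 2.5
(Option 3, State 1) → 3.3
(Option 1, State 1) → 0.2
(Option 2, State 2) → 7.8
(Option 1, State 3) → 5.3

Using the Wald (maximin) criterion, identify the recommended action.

Row minima: Option 1=0.2, Option 2=6.5, Option 3=1.4
Best worst-case = 6.5 → Option 2.

Option 2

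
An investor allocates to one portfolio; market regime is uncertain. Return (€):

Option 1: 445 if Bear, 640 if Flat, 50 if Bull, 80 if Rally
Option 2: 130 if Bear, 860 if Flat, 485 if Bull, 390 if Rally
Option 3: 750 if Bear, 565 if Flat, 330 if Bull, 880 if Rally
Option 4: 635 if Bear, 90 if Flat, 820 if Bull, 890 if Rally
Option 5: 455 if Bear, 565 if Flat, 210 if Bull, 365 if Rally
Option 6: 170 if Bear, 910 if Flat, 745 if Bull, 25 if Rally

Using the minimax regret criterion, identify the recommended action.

Option 3

Column bests: Bear=750, Flat=910, Bull=820, Rally=890.
Option 1 regrets: 305, 270, 770, 810 → max 810
Option 2 regrets: 620, 50, 335, 500 → max 620
Option 3 regrets: 0, 345, 490, 10 → max 490
Option 4 regrets: 115, 820, 0, 0 → max 820
Option 5 regrets: 295, 345, 610, 525 → max 610
Option 6 regrets: 580, 0, 75, 865 → max 865
Smallest max regret = 490 → Option 3.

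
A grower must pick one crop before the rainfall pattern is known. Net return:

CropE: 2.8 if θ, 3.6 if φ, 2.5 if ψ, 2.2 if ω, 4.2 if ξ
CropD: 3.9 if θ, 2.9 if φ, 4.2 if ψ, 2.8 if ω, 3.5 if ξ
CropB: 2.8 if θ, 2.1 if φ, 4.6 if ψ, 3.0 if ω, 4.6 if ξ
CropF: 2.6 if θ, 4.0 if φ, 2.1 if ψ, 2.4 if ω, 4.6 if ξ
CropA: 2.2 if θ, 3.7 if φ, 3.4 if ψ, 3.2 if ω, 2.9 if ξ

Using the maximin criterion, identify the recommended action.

Row minima: CropE=2.2, CropD=2.8, CropB=2.1, CropF=2.1, CropA=2.2
Best worst-case = 2.8 → CropD.

CropD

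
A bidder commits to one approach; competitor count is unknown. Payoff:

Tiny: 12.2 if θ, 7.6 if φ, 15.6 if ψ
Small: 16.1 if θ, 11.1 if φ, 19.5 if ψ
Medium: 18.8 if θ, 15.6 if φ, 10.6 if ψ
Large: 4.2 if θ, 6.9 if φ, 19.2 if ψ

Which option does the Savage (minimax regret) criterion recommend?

Column bests: θ=18.8, φ=15.6, ψ=19.5.
Tiny regrets: 6.6, 8.0, 3.9 → max 8.0
Small regrets: 2.7, 4.5, 0.0 → max 4.5
Medium regrets: 0.0, 0.0, 8.9 → max 8.9
Large regrets: 14.6, 8.7, 0.3 → max 14.6
Smallest max regret = 4.5 → Small.

Small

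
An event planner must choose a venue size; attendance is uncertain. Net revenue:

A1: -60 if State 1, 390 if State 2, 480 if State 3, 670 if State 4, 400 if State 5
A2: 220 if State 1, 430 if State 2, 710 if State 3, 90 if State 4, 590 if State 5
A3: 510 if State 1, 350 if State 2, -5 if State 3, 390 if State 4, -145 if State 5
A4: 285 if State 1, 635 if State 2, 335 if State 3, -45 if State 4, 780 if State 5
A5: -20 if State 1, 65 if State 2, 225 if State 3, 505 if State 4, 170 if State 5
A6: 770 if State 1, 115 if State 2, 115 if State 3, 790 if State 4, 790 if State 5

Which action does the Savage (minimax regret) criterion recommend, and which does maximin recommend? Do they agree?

minimax regret → A6; maximin → A6 (agree)

Column bests: State 1=770, State 2=635, State 3=710, State 4=790, State 5=790.
A1 regrets: 830, 245, 230, 120, 390 → max 830
A2 regrets: 550, 205, 0, 700, 200 → max 700
A3 regrets: 260, 285, 715, 400, 935 → max 935
A4 regrets: 485, 0, 375, 835, 10 → max 835
A5 regrets: 790, 570, 485, 285, 620 → max 790
A6 regrets: 0, 520, 595, 0, 0 → max 595
Smallest max regret = 595 → A6.
Row minima: A1=-60, A2=90, A3=-145, A4=-45, A5=-20, A6=115
Best worst-case = 115 → A6.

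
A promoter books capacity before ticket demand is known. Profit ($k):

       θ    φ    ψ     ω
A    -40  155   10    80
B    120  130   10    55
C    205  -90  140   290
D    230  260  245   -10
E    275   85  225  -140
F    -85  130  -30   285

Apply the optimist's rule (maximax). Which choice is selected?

C

Row maxima: A=155, B=130, C=290, D=260, E=275, F=285
Best best-case = 290 → C.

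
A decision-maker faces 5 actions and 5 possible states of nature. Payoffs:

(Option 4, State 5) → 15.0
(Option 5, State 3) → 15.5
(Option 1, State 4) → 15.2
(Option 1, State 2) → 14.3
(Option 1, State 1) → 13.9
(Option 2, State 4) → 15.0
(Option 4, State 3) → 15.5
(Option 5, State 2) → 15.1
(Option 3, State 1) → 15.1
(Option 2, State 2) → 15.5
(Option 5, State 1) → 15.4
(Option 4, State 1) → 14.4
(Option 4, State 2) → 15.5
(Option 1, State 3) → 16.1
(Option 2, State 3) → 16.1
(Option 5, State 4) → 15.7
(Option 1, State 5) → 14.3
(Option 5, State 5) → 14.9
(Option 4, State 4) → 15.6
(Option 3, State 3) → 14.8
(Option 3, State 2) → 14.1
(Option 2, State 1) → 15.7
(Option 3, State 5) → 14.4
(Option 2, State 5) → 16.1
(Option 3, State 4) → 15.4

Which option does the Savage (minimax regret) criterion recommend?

Column bests: State 1=15.7, State 2=15.5, State 3=16.1, State 4=15.7, State 5=16.1.
Option 1 regrets: 1.8, 1.2, 0.0, 0.5, 1.8 → max 1.8
Option 2 regrets: 0.0, 0.0, 0.0, 0.7, 0.0 → max 0.7
Option 3 regrets: 0.6, 1.4, 1.3, 0.3, 1.7 → max 1.7
Option 4 regrets: 1.3, 0.0, 0.6, 0.1, 1.1 → max 1.3
Option 5 regrets: 0.3, 0.4, 0.6, 0.0, 1.2 → max 1.2
Smallest max regret = 0.7 → Option 2.

Option 2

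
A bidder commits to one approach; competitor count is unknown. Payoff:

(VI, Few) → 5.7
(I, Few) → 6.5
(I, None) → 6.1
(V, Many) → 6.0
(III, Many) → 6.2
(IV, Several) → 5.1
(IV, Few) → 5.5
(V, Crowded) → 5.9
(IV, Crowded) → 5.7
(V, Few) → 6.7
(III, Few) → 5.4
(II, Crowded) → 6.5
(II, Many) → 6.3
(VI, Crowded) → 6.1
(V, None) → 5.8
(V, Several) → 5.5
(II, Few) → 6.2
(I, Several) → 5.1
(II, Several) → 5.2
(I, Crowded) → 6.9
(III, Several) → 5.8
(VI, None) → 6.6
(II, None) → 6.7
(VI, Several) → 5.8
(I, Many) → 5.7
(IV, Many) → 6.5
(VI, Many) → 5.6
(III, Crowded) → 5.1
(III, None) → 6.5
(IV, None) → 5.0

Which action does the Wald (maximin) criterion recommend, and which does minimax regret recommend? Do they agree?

maximin → VI; minimax regret → II (disagree)

Row minima: I=5.1, II=5.2, III=5.1, IV=5.0, V=5.5, VI=5.6
Best worst-case = 5.6 → VI.
Column bests: None=6.7, Few=6.7, Several=5.8, Many=6.5, Crowded=6.9.
I regrets: 0.6, 0.2, 0.7, 0.8, 0.0 → max 0.8
II regrets: 0.0, 0.5, 0.6, 0.2, 0.4 → max 0.6
III regrets: 0.2, 1.3, 0.0, 0.3, 1.8 → max 1.8
IV regrets: 1.7, 1.2, 0.7, 0.0, 1.2 → max 1.7
V regrets: 0.9, 0.0, 0.3, 0.5, 1.0 → max 1.0
VI regrets: 0.1, 1.0, 0.0, 0.9, 0.8 → max 1.0
Smallest max regret = 0.6 → II.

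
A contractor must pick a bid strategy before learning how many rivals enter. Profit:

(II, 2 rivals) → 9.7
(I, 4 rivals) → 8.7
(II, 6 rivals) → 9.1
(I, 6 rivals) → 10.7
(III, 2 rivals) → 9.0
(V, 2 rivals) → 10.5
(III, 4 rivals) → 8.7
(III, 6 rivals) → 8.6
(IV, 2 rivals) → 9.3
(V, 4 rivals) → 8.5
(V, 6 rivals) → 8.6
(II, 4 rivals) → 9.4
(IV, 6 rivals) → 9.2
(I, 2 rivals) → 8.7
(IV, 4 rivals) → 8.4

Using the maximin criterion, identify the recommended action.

II

Row minima: I=8.7, II=9.1, III=8.6, IV=8.4, V=8.5
Best worst-case = 9.1 → II.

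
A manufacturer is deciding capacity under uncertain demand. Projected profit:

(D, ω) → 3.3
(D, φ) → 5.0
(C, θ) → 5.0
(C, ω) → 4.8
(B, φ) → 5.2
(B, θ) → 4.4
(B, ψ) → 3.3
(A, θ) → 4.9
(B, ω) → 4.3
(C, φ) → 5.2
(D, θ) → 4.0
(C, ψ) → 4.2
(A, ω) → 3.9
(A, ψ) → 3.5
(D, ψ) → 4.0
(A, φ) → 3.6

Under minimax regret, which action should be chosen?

Column bests: θ=5.0, φ=5.2, ψ=4.2, ω=4.8.
A regrets: 0.1, 1.6, 0.7, 0.9 → max 1.6
B regrets: 0.6, 0.0, 0.9, 0.5 → max 0.9
C regrets: 0.0, 0.0, 0.0, 0.0 → max 0.0
D regrets: 1.0, 0.2, 0.2, 1.5 → max 1.5
Smallest max regret = 0.0 → C.

C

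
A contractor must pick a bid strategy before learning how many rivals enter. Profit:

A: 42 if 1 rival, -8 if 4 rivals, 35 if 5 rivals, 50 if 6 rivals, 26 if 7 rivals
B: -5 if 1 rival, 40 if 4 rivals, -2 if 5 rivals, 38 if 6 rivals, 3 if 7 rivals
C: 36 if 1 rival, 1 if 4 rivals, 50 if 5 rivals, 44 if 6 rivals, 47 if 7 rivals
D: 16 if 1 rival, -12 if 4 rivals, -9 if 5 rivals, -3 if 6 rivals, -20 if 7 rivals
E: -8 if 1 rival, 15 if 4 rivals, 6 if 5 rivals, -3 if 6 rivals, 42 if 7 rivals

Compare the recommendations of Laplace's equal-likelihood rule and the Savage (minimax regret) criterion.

Row averages: A=29, B=14.8, C=35.6, D=-5.6, E=10.4
Highest average = 35.6 → C.
Column bests: 1 rival=42, 4 rivals=40, 5 rivals=50, 6 rivals=50, 7 rivals=47.
A regrets: 0, 48, 15, 0, 21 → max 48
B regrets: 47, 0, 52, 12, 44 → max 52
C regrets: 6, 39, 0, 6, 0 → max 39
D regrets: 26, 52, 59, 53, 67 → max 67
E regrets: 50, 25, 44, 53, 5 → max 53
Smallest max regret = 39 → C.

laplace → C; minimax regret → C (agree)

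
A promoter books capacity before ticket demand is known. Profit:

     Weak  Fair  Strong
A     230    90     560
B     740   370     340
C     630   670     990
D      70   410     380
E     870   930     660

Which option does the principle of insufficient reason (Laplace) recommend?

Row averages: A=880/3, B=1450/3, C=2290/3, D=860/3, E=820
Highest average = 820 → E.

E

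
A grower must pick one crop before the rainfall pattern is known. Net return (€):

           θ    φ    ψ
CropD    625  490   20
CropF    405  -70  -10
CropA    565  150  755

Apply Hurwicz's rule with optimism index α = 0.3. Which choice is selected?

CropD: 0.3·625 + 0.7·20 = 201.5
CropF: 0.3·405 + 0.7·(-70) = 72.5
CropA: 0.3·755 + 0.7·150 = 331.5
Highest Hurwicz score = 331.5 → CropA.

CropA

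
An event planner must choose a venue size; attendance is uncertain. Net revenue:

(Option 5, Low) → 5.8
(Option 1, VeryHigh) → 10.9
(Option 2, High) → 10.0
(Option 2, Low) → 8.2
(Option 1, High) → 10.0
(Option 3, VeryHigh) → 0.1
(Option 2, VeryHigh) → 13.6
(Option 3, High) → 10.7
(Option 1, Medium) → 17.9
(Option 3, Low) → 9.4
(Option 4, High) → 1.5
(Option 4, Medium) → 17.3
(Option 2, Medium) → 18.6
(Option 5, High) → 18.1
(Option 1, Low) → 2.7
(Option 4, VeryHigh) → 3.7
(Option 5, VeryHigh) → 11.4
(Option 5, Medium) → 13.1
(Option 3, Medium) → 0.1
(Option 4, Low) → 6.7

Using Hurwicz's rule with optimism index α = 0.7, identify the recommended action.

Option 2

Option 1: 0.7·17.9 + 0.3·2.7 = 13.34
Option 2: 0.7·18.6 + 0.3·8.2 = 15.48
Option 3: 0.7·10.7 + 0.3·0.1 = 7.52
Option 4: 0.7·17.3 + 0.3·1.5 = 12.56
Option 5: 0.7·18.1 + 0.3·5.8 = 14.41
Highest Hurwicz score = 15.48 → Option 2.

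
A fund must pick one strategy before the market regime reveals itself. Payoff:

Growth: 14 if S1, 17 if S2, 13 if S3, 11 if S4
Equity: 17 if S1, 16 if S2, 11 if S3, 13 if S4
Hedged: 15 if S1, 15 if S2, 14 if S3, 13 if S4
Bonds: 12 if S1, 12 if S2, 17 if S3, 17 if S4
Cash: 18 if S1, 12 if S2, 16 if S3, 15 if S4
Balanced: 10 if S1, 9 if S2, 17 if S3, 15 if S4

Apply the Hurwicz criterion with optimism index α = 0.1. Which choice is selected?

Growth: 0.1·17 + 0.9·11 = 11.6
Equity: 0.1·17 + 0.9·11 = 11.6
Hedged: 0.1·15 + 0.9·13 = 13.2
Bonds: 0.1·17 + 0.9·12 = 12.5
Cash: 0.1·18 + 0.9·12 = 12.6
Balanced: 0.1·17 + 0.9·9 = 9.8
Highest Hurwicz score = 13.2 → Hedged.

Hedged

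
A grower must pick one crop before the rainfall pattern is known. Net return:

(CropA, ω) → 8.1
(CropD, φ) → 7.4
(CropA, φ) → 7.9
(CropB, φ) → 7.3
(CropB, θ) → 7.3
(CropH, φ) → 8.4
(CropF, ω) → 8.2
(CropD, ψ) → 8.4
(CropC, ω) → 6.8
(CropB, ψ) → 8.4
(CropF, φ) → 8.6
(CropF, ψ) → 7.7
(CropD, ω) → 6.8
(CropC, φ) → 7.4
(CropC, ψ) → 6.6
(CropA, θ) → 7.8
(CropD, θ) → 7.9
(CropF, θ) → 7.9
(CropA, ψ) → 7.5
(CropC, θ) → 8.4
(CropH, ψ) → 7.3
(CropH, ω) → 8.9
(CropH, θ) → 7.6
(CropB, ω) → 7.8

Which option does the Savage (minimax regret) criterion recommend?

Column bests: θ=8.4, φ=8.6, ψ=8.4, ω=8.9.
CropF regrets: 0.5, 0.0, 0.7, 0.7 → max 0.7
CropA regrets: 0.6, 0.7, 0.9, 0.8 → max 0.9
CropB regrets: 1.1, 1.3, 0.0, 1.1 → max 1.3
CropD regrets: 0.5, 1.2, 0.0, 2.1 → max 2.1
CropC regrets: 0.0, 1.2, 1.8, 2.1 → max 2.1
CropH regrets: 0.8, 0.2, 1.1, 0.0 → max 1.1
Smallest max regret = 0.7 → CropF.

CropF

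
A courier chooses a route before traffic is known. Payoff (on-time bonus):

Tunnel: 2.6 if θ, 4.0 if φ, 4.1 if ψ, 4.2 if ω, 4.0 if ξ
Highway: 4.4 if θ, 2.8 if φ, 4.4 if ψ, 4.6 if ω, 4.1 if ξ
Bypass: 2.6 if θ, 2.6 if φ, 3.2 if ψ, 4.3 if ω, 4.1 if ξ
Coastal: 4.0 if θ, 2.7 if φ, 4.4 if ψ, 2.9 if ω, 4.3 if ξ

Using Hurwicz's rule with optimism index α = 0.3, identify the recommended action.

Highway

Tunnel: 0.3·4.2 + 0.7·2.6 = 3.08
Highway: 0.3·4.6 + 0.7·2.8 = 3.34
Bypass: 0.3·4.3 + 0.7·2.6 = 3.11
Coastal: 0.3·4.4 + 0.7·2.7 = 3.21
Highest Hurwicz score = 3.34 → Highway.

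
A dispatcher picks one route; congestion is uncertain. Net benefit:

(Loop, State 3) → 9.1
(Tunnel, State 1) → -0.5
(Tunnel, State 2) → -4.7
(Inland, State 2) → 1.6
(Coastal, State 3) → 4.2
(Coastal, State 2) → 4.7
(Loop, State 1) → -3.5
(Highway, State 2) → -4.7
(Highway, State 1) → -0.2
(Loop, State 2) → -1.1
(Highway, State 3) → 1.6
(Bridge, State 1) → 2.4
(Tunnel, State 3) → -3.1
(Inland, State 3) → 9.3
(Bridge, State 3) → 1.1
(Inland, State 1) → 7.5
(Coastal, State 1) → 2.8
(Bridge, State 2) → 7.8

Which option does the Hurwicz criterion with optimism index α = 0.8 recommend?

Tunnel: 0.8·(-0.5) + 0.2·(-4.7) = -1.34
Inland: 0.8·9.3 + 0.2·1.6 = 7.76
Highway: 0.8·1.6 + 0.2·(-4.7) = 0.34
Loop: 0.8·9.1 + 0.2·(-3.5) = 6.58
Bridge: 0.8·7.8 + 0.2·1.1 = 6.46
Coastal: 0.8·4.7 + 0.2·2.8 = 4.32
Highest Hurwicz score = 7.76 → Inland.

Inland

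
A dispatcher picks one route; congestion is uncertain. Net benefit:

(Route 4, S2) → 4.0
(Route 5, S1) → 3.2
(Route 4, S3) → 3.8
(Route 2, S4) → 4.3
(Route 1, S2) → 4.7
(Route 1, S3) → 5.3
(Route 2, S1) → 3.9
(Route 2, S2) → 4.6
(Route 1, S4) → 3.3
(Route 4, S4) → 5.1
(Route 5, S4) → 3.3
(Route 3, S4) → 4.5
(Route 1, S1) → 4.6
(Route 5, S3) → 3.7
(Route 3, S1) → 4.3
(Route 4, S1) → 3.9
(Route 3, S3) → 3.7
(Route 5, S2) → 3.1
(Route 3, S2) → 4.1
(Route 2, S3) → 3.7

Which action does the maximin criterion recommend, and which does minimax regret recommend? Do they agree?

maximin → Route 4; minimax regret → Route 4 (agree)

Row minima: Route 1=3.3, Route 2=3.7, Route 3=3.7, Route 4=3.8, Route 5=3.1
Best worst-case = 3.8 → Route 4.
Column bests: S1=4.6, S2=4.7, S3=5.3, S4=5.1.
Route 1 regrets: 0.0, 0.0, 0.0, 1.8 → max 1.8
Route 2 regrets: 0.7, 0.1, 1.6, 0.8 → max 1.6
Route 3 regrets: 0.3, 0.6, 1.6, 0.6 → max 1.6
Route 4 regrets: 0.7, 0.7, 1.5, 0.0 → max 1.5
Route 5 regrets: 1.4, 1.6, 1.6, 1.8 → max 1.8
Smallest max regret = 1.5 → Route 4.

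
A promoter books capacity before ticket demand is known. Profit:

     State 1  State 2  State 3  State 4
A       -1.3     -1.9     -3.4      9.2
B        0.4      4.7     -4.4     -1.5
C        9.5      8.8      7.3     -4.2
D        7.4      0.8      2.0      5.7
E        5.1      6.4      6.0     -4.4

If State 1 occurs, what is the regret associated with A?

10.8

Best payoff under State 1 is 9.5.
Regret = 9.5 − (-1.3) = 10.8.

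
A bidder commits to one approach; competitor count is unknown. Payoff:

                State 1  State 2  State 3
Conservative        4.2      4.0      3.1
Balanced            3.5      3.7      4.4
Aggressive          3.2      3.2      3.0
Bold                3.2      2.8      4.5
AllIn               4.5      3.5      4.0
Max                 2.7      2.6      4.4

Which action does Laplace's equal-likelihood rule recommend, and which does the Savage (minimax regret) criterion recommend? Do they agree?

Row averages: Conservative=113/30, Balanced=58/15, Aggressive=47/15, Bold=3.5, AllIn=4, Max=97/30
Highest average = 4 → AllIn.
Column bests: State 1=4.5, State 2=4.0, State 3=4.5.
Conservative regrets: 0.3, 0.0, 1.4 → max 1.4
Balanced regrets: 1.0, 0.3, 0.1 → max 1.0
Aggressive regrets: 1.3, 0.8, 1.5 → max 1.5
Bold regrets: 1.3, 1.2, 0.0 → max 1.3
AllIn regrets: 0.0, 0.5, 0.5 → max 0.5
Max regrets: 1.8, 1.4, 0.1 → max 1.8
Smallest max regret = 0.5 → AllIn.

laplace → AllIn; minimax regret → AllIn (agree)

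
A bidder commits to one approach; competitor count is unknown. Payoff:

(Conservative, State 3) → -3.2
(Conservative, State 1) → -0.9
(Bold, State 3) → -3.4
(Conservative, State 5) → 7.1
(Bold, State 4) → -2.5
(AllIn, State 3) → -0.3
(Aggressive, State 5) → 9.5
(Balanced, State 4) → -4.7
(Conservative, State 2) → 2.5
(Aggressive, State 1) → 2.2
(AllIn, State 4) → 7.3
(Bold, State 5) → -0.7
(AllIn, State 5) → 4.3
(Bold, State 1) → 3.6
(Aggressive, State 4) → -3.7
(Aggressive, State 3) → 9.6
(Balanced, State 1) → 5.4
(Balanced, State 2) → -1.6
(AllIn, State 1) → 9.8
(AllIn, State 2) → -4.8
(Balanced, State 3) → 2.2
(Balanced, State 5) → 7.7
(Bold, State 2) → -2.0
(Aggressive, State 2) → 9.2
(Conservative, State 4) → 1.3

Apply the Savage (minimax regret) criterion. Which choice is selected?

Aggressive

Column bests: State 1=9.8, State 2=9.2, State 3=9.6, State 4=7.3, State 5=9.5.
Conservative regrets: 10.7, 6.7, 12.8, 6.0, 2.4 → max 12.8
Balanced regrets: 4.4, 10.8, 7.4, 12.0, 1.8 → max 12.0
Aggressive regrets: 7.6, 0.0, 0.0, 11.0, 0.0 → max 11.0
Bold regrets: 6.2, 11.2, 13.0, 9.8, 10.2 → max 13.0
AllIn regrets: 0.0, 14.0, 9.9, 0.0, 5.2 → max 14.0
Smallest max regret = 11.0 → Aggressive.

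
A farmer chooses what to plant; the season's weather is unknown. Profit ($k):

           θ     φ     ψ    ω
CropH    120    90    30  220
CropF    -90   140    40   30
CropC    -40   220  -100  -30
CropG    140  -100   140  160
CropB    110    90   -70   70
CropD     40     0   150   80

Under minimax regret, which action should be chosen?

Column bests: θ=140, φ=220, ψ=150, ω=220.
CropH regrets: 20, 130, 120, 0 → max 130
CropF regrets: 230, 80, 110, 190 → max 230
CropC regrets: 180, 0, 250, 250 → max 250
CropG regrets: 0, 320, 10, 60 → max 320
CropB regrets: 30, 130, 220, 150 → max 220
CropD regrets: 100, 220, 0, 140 → max 220
Smallest max regret = 130 → CropH.

CropH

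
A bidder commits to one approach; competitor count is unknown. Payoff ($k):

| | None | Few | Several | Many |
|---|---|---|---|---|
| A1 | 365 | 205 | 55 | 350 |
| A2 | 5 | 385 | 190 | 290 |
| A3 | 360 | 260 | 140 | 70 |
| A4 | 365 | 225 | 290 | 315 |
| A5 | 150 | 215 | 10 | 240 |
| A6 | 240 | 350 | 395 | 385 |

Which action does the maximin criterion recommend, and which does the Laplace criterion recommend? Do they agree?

maximin → A6; laplace → A6 (agree)

Row minima: A1=55, A2=5, A3=70, A4=225, A5=10, A6=240
Best worst-case = 240 → A6.
Row averages: A1=243.75, A2=217.5, A3=207.5, A4=298.75, A5=153.75, A6=342.5
Highest average = 342.5 → A6.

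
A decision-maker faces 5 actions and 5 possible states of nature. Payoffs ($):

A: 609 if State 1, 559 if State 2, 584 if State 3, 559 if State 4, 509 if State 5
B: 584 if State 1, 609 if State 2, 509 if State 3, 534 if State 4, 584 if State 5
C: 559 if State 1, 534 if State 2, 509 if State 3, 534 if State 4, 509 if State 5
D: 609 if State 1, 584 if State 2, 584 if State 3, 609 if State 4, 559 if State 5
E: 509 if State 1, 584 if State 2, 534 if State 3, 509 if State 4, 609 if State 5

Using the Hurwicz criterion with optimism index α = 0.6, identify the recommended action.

A: 0.6·609 + 0.4·509 = 569
B: 0.6·609 + 0.4·509 = 569
C: 0.6·559 + 0.4·509 = 539
D: 0.6·609 + 0.4·559 = 589
E: 0.6·609 + 0.4·509 = 569
Highest Hurwicz score = 589 → D.

D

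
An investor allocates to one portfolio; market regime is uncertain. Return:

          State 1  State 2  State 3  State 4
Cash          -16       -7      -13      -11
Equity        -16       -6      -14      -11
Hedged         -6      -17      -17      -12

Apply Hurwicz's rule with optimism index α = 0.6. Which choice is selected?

Cash: 0.6·(-7) + 0.4·(-16) = -10.6
Equity: 0.6·(-6) + 0.4·(-16) = -10
Hedged: 0.6·(-6) + 0.4·(-17) = -10.4
Highest Hurwicz score = -10 → Equity.

Equity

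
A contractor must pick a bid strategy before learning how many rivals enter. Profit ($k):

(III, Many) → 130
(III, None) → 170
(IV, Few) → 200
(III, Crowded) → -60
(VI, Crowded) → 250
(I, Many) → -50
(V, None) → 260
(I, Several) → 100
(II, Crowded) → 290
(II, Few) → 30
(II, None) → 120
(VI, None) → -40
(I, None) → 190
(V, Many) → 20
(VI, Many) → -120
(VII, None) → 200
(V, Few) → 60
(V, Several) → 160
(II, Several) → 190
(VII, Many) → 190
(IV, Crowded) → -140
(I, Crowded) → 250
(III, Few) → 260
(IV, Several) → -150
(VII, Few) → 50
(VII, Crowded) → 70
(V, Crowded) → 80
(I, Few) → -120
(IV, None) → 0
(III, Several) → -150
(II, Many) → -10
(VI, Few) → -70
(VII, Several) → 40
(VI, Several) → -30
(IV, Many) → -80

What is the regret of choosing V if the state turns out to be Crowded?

210

Best payoff under Crowded is 290.
Regret = 290 − 80 = 210.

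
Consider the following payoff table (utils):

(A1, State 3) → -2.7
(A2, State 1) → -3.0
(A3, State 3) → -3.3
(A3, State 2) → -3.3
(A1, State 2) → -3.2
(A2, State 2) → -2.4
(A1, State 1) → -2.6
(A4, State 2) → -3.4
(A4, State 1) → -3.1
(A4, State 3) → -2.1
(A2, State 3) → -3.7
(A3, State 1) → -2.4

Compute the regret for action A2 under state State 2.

Best payoff under State 2 is -2.4.
Regret = -2.4 − (-2.4) = 0.0.

0.0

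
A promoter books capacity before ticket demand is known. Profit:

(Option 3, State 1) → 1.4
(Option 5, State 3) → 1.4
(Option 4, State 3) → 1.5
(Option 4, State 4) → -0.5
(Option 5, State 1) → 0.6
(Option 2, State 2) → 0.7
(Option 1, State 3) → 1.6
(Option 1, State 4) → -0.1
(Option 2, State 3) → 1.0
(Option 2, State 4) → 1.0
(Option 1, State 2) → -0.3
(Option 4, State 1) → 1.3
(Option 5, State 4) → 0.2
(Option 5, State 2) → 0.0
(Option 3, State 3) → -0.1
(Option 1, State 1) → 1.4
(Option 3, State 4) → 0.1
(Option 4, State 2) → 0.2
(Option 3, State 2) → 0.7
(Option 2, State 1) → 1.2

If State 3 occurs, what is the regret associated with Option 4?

0.1

Best payoff under State 3 is 1.6.
Regret = 1.6 − 1.5 = 0.1.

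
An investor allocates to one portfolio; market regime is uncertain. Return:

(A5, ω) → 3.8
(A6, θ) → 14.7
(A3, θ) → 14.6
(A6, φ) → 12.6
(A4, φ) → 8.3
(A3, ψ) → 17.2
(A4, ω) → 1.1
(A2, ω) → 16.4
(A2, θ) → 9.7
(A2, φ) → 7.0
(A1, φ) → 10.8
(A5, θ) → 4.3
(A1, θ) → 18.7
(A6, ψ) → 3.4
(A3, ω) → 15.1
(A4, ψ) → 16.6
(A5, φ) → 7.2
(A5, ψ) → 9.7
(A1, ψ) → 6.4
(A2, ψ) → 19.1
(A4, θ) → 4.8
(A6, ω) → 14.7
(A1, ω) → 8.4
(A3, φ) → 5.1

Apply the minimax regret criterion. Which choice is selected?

A3

Column bests: θ=18.7, φ=12.6, ψ=19.1, ω=16.4.
A1 regrets: 0.0, 1.8, 12.7, 8.0 → max 12.7
A2 regrets: 9.0, 5.6, 0.0, 0.0 → max 9.0
A3 regrets: 4.1, 7.5, 1.9, 1.3 → max 7.5
A4 regrets: 13.9, 4.3, 2.5, 15.3 → max 15.3
A5 regrets: 14.4, 5.4, 9.4, 12.6 → max 14.4
A6 regrets: 4.0, 0.0, 15.7, 1.7 → max 15.7
Smallest max regret = 7.5 → A3.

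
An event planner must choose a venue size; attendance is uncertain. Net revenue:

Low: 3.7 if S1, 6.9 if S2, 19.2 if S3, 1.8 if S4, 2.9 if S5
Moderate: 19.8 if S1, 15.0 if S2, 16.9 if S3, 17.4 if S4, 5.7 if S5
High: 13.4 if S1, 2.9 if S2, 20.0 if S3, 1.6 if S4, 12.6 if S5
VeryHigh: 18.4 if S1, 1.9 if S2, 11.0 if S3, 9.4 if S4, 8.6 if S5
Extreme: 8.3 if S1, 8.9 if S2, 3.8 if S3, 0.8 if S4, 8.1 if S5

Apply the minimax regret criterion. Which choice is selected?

Column bests: S1=19.8, S2=15.0, S3=20.0, S4=17.4, S5=12.6.
Low regrets: 16.1, 8.1, 0.8, 15.6, 9.7 → max 16.1
Moderate regrets: 0.0, 0.0, 3.1, 0.0, 6.9 → max 6.9
High regrets: 6.4, 12.1, 0.0, 15.8, 0.0 → max 15.8
VeryHigh regrets: 1.4, 13.1, 9.0, 8.0, 4.0 → max 13.1
Extreme regrets: 11.5, 6.1, 16.2, 16.6, 4.5 → max 16.6
Smallest max regret = 6.9 → Moderate.

Moderate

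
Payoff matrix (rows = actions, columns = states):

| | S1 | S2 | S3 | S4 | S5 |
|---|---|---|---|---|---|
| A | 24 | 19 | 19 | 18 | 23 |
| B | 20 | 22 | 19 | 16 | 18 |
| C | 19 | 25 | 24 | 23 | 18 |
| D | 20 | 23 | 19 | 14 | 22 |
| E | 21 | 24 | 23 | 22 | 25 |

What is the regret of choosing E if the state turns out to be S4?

Best payoff under S4 is 23.
Regret = 23 − 22 = 1.

1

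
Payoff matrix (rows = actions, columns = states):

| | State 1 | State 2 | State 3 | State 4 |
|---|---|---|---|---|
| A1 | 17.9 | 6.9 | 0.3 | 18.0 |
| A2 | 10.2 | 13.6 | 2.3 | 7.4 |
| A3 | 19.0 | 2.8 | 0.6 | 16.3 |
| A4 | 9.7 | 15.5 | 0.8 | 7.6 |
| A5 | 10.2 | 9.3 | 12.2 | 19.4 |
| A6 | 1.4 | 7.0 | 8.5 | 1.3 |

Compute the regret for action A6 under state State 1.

Best payoff under State 1 is 19.0.
Regret = 19.0 − 1.4 = 17.6.

17.6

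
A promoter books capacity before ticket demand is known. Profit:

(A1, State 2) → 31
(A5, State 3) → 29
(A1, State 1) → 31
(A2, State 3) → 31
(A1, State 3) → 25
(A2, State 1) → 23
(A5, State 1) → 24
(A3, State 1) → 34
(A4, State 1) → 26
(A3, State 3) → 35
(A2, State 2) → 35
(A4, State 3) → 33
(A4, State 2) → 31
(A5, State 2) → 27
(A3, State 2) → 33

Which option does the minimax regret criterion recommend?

Column bests: State 1=34, State 2=35, State 3=35.
A1 regrets: 3, 4, 10 → max 10
A2 regrets: 11, 0, 4 → max 11
A3 regrets: 0, 2, 0 → max 2
A4 regrets: 8, 4, 2 → max 8
A5 regrets: 10, 8, 6 → max 10
Smallest max regret = 2 → A3.

A3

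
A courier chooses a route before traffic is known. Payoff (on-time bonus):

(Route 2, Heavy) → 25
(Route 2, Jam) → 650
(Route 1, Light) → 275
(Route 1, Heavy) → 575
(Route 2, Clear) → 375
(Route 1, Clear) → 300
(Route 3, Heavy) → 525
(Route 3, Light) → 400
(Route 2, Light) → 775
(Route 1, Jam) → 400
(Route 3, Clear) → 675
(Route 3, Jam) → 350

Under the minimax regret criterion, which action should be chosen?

Route 3

Column bests: Clear=675, Light=775, Heavy=575, Jam=650.
Route 1 regrets: 375, 500, 0, 250 → max 500
Route 2 regrets: 300, 0, 550, 0 → max 550
Route 3 regrets: 0, 375, 50, 300 → max 375
Smallest max regret = 375 → Route 3.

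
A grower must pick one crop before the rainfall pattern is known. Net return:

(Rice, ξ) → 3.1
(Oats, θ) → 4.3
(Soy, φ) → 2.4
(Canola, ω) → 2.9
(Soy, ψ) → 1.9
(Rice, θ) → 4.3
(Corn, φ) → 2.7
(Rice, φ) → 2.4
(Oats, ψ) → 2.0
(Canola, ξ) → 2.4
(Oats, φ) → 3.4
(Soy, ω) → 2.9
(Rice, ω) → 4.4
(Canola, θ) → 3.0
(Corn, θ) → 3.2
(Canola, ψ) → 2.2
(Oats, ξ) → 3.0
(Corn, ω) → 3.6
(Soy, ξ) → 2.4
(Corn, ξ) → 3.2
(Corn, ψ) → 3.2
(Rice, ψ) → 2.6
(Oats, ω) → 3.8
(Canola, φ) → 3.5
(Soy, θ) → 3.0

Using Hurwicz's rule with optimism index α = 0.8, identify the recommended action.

Rice

Oats: 0.8·4.3 + 0.2·2.0 = 3.84
Rice: 0.8·4.4 + 0.2·2.4 = 4
Corn: 0.8·3.6 + 0.2·2.7 = 3.42
Canola: 0.8·3.5 + 0.2·2.2 = 3.24
Soy: 0.8·3.0 + 0.2·1.9 = 2.78
Highest Hurwicz score = 4 → Rice.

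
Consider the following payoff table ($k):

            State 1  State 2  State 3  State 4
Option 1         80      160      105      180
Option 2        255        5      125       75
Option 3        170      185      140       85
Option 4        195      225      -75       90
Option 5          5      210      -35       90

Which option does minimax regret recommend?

Column bests: State 1=255, State 2=225, State 3=140, State 4=180.
Option 1 regrets: 175, 65, 35, 0 → max 175
Option 2 regrets: 0, 220, 15, 105 → max 220
Option 3 regrets: 85, 40, 0, 95 → max 95
Option 4 regrets: 60, 0, 215, 90 → max 215
Option 5 regrets: 250, 15, 175, 90 → max 250
Smallest max regret = 95 → Option 3.

Option 3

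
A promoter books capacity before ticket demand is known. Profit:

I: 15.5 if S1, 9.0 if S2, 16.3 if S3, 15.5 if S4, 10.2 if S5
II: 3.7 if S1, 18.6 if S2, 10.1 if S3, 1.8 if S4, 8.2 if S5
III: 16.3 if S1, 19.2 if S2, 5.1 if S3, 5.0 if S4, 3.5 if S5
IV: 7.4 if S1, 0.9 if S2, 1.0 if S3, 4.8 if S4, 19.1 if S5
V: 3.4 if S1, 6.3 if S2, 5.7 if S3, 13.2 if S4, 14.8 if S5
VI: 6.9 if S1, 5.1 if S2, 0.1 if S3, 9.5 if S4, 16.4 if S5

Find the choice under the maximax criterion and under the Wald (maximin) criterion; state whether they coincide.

maximax → III; maximin → I (disagree)

Row maxima: I=16.3, II=18.6, III=19.2, IV=19.1, V=14.8, VI=16.4
Best best-case = 19.2 → III.
Row minima: I=9.0, II=1.8, III=3.5, IV=0.9, V=3.4, VI=0.1
Best worst-case = 9.0 → I.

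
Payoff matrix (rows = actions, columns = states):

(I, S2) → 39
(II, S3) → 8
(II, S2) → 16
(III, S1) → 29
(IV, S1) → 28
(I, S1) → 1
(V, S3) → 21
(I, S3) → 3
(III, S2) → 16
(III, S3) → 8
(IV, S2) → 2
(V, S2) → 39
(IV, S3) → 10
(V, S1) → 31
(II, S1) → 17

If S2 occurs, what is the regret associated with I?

0

Best payoff under S2 is 39.
Regret = 39 − 39 = 0.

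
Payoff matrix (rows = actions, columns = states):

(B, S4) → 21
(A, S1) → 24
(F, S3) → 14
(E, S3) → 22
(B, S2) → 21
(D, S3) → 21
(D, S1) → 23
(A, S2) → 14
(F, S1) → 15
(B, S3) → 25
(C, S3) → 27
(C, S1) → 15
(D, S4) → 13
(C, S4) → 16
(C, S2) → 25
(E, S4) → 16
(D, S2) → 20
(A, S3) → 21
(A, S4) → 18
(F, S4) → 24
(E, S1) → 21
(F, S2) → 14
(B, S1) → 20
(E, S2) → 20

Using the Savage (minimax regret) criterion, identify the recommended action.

B

Column bests: S1=24, S2=25, S3=27, S4=24.
A regrets: 0, 11, 6, 6 → max 11
B regrets: 4, 4, 2, 3 → max 4
C regrets: 9, 0, 0, 8 → max 9
D regrets: 1, 5, 6, 11 → max 11
E regrets: 3, 5, 5, 8 → max 8
F regrets: 9, 11, 13, 0 → max 13
Smallest max regret = 4 → B.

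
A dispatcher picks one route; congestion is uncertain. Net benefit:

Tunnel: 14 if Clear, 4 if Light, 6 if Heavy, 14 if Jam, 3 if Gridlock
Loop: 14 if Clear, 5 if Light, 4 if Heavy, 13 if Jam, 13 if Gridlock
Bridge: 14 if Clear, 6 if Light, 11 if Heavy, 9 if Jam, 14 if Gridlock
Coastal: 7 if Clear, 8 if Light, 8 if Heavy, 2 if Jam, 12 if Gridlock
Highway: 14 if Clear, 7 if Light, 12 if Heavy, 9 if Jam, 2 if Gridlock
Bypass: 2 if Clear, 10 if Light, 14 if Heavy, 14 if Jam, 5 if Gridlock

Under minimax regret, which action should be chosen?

Column bests: Clear=14, Light=10, Heavy=14, Jam=14, Gridlock=14.
Tunnel regrets: 0, 6, 8, 0, 11 → max 11
Loop regrets: 0, 5, 10, 1, 1 → max 10
Bridge regrets: 0, 4, 3, 5, 0 → max 5
Coastal regrets: 7, 2, 6, 12, 2 → max 12
Highway regrets: 0, 3, 2, 5, 12 → max 12
Bypass regrets: 12, 0, 0, 0, 9 → max 12
Smallest max regret = 5 → Bridge.

Bridge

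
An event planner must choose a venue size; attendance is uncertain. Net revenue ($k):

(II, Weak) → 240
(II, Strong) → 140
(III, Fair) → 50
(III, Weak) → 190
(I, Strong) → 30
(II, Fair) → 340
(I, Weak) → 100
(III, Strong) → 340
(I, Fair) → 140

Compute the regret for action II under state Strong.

200

Best payoff under Strong is 340.
Regret = 340 − 140 = 200.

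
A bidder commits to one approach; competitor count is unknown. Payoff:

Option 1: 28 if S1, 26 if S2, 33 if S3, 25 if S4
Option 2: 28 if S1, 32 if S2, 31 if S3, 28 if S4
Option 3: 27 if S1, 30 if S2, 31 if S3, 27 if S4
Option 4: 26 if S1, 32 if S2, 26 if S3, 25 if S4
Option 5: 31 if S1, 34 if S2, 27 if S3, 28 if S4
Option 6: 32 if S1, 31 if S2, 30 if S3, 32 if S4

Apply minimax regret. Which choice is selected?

Option 6

Column bests: S1=32, S2=34, S3=33, S4=32.
Option 1 regrets: 4, 8, 0, 7 → max 8
Option 2 regrets: 4, 2, 2, 4 → max 4
Option 3 regrets: 5, 4, 2, 5 → max 5
Option 4 regrets: 6, 2, 7, 7 → max 7
Option 5 regrets: 1, 0, 6, 4 → max 6
Option 6 regrets: 0, 3, 3, 0 → max 3
Smallest max regret = 3 → Option 6.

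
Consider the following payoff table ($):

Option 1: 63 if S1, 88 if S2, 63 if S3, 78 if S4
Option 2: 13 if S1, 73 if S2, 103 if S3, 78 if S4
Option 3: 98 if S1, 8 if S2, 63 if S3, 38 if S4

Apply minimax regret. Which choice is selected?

Option 1

Column bests: S1=98, S2=88, S3=103, S4=78.
Option 1 regrets: 35, 0, 40, 0 → max 40
Option 2 regrets: 85, 15, 0, 0 → max 85
Option 3 regrets: 0, 80, 40, 40 → max 80
Smallest max regret = 40 → Option 1.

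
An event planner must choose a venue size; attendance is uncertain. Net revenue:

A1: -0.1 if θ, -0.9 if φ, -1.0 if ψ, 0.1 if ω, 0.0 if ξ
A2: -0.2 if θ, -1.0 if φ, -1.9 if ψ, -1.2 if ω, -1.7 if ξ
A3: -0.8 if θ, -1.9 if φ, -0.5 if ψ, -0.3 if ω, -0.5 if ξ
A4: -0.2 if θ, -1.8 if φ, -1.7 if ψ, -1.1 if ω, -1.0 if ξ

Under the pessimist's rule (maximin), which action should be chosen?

Row minima: A1=-1.0, A2=-1.9, A3=-1.9, A4=-1.8
Best worst-case = -1.0 → A1.

A1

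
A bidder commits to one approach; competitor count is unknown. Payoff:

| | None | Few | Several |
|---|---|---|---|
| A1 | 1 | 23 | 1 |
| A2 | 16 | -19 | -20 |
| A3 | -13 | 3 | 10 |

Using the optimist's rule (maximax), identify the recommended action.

A1

Row maxima: A1=23, A2=16, A3=10
Best best-case = 23 → A1.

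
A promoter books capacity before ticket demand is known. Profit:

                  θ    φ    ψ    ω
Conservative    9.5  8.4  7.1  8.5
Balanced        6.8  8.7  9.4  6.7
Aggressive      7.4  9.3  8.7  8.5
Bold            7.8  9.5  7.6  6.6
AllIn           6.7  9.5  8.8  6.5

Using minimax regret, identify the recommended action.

Column bests: θ=9.5, φ=9.5, ψ=9.4, ω=8.5.
Conservative regrets: 0.0, 1.1, 2.3, 0.0 → max 2.3
Balanced regrets: 2.7, 0.8, 0.0, 1.8 → max 2.7
Aggressive regrets: 2.1, 0.2, 0.7, 0.0 → max 2.1
Bold regrets: 1.7, 0.0, 1.8, 1.9 → max 1.9
AllIn regrets: 2.8, 0.0, 0.6, 2.0 → max 2.8
Smallest max regret = 1.9 → Bold.

Bold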